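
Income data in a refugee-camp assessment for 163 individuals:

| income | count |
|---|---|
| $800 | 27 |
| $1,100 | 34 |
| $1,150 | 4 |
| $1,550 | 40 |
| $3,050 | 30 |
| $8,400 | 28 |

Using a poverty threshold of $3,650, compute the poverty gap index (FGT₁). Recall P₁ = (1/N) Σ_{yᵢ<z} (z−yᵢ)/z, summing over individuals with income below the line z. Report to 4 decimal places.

0.4633

Below the line: 27×$800, 34×$1,100, 4×$1,150, 40×$1,550, 30×$3,050 (q = 135 of N = 163).
Relative gaps: (3650−800)/3650 = 0.7808 (×27); (3650−1100)/3650 = 0.6986 (×34); (3650−1150)/3650 = 0.6849 (×4); (3650−1550)/3650 = 0.5753 (×40); (3650−3050)/3650 = 0.1644 (×30).
Sum of shortfalls = 75.520548; P₁ averages over all N: 75.520548 / 163 = 0.4633.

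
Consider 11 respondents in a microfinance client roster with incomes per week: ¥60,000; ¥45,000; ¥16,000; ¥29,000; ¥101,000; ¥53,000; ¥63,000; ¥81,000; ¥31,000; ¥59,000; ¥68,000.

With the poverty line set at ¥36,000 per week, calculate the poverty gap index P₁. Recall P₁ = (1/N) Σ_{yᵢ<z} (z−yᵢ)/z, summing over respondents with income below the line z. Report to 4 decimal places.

Below z: ¥16,000, ¥29,000, ¥31,000 (q = 3 of N = 11).
Shortfall ratios: (36000−16000)/36000 = 0.5556; (36000−29000)/36000 = 0.1944; (36000−31000)/36000 = 0.1389.
Σ = 0.888889. Dividing by the full population N = 11 gives P₁ = 0.0808.

0.0808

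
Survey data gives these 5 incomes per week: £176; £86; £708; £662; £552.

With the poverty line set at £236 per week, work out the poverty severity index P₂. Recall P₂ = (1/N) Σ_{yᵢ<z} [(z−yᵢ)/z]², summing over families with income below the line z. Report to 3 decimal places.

0.094

Below the line: £86, £176 (q = 2 of N = 5).
Normalized shortfalls: (236−86)/236 = 0.6356; (236−176)/236 = 0.2542.
Squared: 0.4040; 0.0646.
Sum = 0.468615; P₂ = 0.468615 / 5 = 0.094.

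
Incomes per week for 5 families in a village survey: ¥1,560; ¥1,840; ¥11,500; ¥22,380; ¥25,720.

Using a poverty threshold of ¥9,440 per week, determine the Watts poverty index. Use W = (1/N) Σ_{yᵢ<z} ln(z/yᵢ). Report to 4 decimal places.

0.6871

Below the line: ¥1,560, ¥1,840 (q = 2 of N = 5).
ln(z/y) terms: ln(9440/1560) = 1.8003; ln(9440/1840) = 1.6352.
W = 3.435461 / 5 = 0.6871.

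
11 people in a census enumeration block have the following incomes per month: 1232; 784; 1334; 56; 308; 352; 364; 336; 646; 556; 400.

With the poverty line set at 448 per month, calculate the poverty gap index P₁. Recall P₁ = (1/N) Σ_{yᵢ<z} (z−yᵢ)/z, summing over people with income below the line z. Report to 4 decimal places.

Incomes under z: 56, 308, 336, 352, 364, 400 (q = 6 of N = 11).
Gap ratios (z−y)/z: (448−56)/448 = 0.8750; (448−308)/448 = 0.3125; (448−336)/448 = 0.2500; (448−352)/448 = 0.2143; (448−364)/448 = 0.1875; (448−400)/448 = 0.1071.
Sum of shortfalls = 1.946429; P₁ averages over all N: 1.946429 / 11 = 0.1769.

0.1769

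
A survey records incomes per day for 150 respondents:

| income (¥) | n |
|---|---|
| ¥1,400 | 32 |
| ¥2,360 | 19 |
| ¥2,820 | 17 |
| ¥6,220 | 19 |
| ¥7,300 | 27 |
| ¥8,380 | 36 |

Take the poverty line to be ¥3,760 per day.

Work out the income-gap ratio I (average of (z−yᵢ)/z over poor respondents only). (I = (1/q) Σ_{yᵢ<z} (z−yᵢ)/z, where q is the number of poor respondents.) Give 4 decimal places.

0.4619

Below the line: 32×¥1,400, 19×¥2,360, 17×¥2,820 (q = 68 of N = 150).
Relative gaps: 0.6277 (×32), 0.3723 (×19), 0.2500 (×17); sum = 31.409574.
I averages over the q = 68 poor units only: 31.409574 / 68 = 0.4619.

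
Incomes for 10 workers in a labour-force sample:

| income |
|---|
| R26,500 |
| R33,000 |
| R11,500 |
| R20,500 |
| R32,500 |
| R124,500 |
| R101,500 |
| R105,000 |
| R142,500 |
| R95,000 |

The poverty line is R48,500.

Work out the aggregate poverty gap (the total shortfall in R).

R118,500

Below z: R11,500, R20,500, R26,500, R32,500, R33,000 (q = 5 of N = 10).
Individual gaps: 48500−11500 = 37000; 48500−20500 = 28000; 48500−26500 = 22000; 48500−32500 = 16000; 48500−33000 = 15500.
Aggregate gap = R118,500.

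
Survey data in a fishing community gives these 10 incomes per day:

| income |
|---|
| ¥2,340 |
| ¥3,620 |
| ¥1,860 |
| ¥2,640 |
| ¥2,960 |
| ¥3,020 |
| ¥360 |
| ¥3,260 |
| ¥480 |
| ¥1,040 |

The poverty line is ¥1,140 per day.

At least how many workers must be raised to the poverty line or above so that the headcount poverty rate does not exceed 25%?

3 of the 10 workers are poor, so H = 3/10 = 0.300.
A headcount ratio of at most 25% allows at most ⌊0.25 × 10⌋ = 2 poor workers.
So at least 3 − 2 = 1 must be lifted.

1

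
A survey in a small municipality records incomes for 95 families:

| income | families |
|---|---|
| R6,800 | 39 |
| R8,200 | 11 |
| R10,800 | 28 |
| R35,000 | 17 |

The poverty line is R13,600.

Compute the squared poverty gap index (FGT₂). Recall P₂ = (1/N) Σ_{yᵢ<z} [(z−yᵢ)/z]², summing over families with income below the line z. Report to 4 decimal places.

0.1334

Incomes under z: 39×R6,800, 11×R8,200, 28×R10,800 (q = 78 of N = 95).
Shortfall ratios: (13600−6800)/13600 = 0.5000 (×39); (13600−8200)/13600 = 0.3971 (×11); (13600−10800)/13600 = 0.2059 (×28).
Squared: 0.2500 (×39); 0.1577 (×11); 0.0424 (×28).
Sum = 12.671064; P₂ = 12.671064 / 95 = 0.1334.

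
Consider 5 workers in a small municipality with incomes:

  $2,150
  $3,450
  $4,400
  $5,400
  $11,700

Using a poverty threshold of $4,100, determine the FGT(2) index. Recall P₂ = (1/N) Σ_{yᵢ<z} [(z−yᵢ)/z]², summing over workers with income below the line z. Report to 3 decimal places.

Below z: $2,150, $3,450 (q = 2 of N = 5).
Shortfall ratios: (4100−2150)/4100 = 0.4756; (4100−3450)/4100 = 0.1585.
Squared: 0.2262; 0.0251.
Sum = 0.251338; P₂ = 0.251338 / 5 = 0.050.

0.050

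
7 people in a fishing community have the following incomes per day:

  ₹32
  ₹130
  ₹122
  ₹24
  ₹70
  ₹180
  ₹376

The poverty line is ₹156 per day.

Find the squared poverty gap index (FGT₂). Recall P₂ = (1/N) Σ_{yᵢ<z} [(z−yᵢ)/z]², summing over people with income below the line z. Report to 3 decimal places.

Poor units: ₹24, ₹32, ₹70, ₹122, ₹130 (q = 5 of N = 7).
Shortfall ratios: (156−24)/156 = 0.8462; (156−32)/156 = 0.7949; (156−70)/156 = 0.5513; (156−122)/156 = 0.2179; (156−130)/156 = 0.1667.
Squared: 0.7160; 0.6318; 0.3039; 0.0475; 0.0278.
Sum = 1.726989; P₂ = 1.726989 / 7 = 0.247.

0.247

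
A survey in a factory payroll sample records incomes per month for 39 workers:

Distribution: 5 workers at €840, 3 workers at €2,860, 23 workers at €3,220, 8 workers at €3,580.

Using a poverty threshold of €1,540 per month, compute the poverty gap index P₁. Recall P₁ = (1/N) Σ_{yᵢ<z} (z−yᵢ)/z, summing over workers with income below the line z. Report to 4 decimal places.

Below the line: 5×€840 (q = 5 of N = 39).
Normalized shortfalls: (1540−840)/1540 = 0.4545 (×5).
Sum of shortfalls = 2.272727; P₁ averages over all N: 2.272727 / 39 = 0.0583.

0.0583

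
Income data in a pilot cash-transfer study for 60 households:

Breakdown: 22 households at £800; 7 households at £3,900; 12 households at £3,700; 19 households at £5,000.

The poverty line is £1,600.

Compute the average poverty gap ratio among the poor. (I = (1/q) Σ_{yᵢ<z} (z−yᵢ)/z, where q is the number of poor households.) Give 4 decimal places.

Incomes under z: 22×£800 (q = 22 of N = 60).
Relative gaps: 0.5000 (×22); sum = 11.000000.
The income-gap ratio divides by q (the poor only): 11.000000 / 22 = 0.5000.

0.5000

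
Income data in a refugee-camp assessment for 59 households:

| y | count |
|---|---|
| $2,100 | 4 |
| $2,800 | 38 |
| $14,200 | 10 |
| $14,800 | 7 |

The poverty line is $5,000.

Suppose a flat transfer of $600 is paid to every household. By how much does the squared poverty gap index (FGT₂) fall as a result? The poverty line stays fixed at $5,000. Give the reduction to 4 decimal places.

Before: below the line — 4×$2,100, 38×$2,800; squared poverty gap index (FGT₂) = 0.147498.
After the $600 transfer: below the line — 4×$2,700, 38×$3,400; squared poverty gap index (FGT₂) = 0.080298.
Reduction = 0.147498 − 0.080298 = 0.0672.

0.0672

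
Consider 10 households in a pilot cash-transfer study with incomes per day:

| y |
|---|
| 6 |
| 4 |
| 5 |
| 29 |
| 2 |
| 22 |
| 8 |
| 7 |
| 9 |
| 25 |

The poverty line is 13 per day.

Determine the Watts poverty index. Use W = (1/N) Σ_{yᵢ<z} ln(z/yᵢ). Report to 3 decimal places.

Below z: 2, 4, 5, 6, 7, 8, 9 (q = 7 of N = 10).
Log shortfalls: ln(13/2) = 1.8718; ln(13/4) = 1.1787; ln(13/5) = 0.9555; ln(13/6) = 0.7732; ln(13/7) = 0.6190; ln(13/8) = 0.4855; ln(13/9) = 0.3677.
W = 6.251430 / 10 = 0.625.

0.625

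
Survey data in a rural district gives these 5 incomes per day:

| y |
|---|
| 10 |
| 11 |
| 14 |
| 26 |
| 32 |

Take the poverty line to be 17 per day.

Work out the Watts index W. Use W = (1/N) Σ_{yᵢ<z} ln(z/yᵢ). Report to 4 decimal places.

0.2320

Below the line: 10, 11, 14 (q = 3 of N = 5).
ln(z/y) terms: ln(17/10) = 0.5306; ln(17/11) = 0.4353; ln(17/14) = 0.1942.
W = 1.160102 / 5 = 0.2320.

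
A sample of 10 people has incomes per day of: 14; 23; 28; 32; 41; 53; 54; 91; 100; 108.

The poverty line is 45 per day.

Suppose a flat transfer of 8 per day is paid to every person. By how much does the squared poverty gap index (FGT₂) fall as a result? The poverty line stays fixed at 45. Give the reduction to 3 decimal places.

0.054

Before: below the line — 14, 23, 28, 32, 41; squared poverty gap index (FGT₂) = 0.09477.
After the 8 transfer: below the line — 22, 31, 36, 40; squared poverty gap index (FGT₂) = 0.04104.
Reduction = 0.09477 − 0.04104 = 0.054.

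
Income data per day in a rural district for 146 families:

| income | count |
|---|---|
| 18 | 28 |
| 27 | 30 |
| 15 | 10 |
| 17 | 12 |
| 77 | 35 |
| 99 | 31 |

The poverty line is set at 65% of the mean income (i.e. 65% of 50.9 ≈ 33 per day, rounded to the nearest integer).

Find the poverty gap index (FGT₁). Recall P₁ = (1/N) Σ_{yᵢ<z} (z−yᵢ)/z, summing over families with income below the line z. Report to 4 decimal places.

Below the line: 10×15, 12×17, 28×18, 30×27 (q = 80 of N = 146).
Gap ratios (z−y)/z: (33−15)/33 = 0.5455 (×10); (33−17)/33 = 0.4848 (×12); (33−18)/33 = 0.4545 (×28); (33−27)/33 = 0.1818 (×30).
Sum of shortfalls = 29.454545; P₁ averages over all N: 29.454545 / 146 = 0.2017.

0.2017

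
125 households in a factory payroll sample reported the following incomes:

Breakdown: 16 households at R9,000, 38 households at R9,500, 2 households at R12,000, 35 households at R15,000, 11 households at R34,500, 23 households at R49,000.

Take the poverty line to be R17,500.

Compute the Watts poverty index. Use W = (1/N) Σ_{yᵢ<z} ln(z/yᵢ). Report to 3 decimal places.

0.320

Below z: 16×R9,000, 38×R9,500, 2×R12,000, 35×R15,000 (q = 91 of N = 125).
Log shortfalls: ln(17500/9000) = 0.6650 (×16); ln(17500/9500) = 0.6109 (×38); ln(17500/12000) = 0.3773 (×2); ln(17500/15000) = 0.1542 (×35).
W = 40.004028 / 125 = 0.320.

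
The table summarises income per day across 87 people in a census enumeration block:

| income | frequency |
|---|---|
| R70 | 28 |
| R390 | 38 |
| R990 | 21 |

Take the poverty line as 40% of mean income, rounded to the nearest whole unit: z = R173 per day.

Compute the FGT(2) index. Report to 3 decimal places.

0.114

Below z: 28×R70 (q = 28 of N = 87).
Normalized shortfalls: (173−70)/173 = 0.5954 (×28).
Squared: 0.3545 (×28).
Sum = 9.925223; P₂ = 9.925223 / 87 = 0.114.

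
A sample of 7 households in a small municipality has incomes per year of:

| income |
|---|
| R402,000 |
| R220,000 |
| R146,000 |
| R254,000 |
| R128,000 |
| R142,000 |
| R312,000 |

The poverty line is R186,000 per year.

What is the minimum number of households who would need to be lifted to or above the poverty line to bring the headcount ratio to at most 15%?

2

3 of the 7 households are poor, so H = 3/7 = 0.429.
A headcount ratio of at most 15% allows at most ⌊0.15 × 7⌋ = 1 poor households.
So at least 3 − 1 = 2 must be lifted.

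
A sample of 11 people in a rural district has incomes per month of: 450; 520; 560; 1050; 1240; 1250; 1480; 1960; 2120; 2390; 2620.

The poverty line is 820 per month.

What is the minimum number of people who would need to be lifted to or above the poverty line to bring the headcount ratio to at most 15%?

Currently q = 3 of N = 11 are below the line (H = 0.273).
A headcount ratio of at most 15% allows at most ⌊0.15 × 11⌋ = 1 poor people.
So at least 3 − 1 = 2 must be lifted.

2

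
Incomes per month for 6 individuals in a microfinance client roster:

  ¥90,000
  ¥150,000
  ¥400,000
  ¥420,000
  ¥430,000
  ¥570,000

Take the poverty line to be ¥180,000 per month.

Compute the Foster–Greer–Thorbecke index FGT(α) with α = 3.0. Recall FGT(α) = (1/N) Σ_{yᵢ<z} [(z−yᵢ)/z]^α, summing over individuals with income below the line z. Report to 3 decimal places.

Below the line: ¥90,000, ¥150,000 (q = 2 of N = 6).
Shortfall ratios: (180000−90000)/180000 = 0.5000; (180000−150000)/180000 = 0.1667.
Raised to α = 3.0: 0.12500; 0.00463.
Sum = 0.129630; FGT(3.0) = 0.129630 / 6 = 0.022.

0.022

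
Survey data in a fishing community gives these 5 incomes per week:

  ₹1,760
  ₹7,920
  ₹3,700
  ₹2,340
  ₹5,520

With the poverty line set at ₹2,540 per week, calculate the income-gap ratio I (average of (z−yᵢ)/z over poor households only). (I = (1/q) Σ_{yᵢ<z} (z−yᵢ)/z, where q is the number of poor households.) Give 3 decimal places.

Below z: ₹1,760, ₹2,340 (q = 2 of N = 5).
Relative gaps: 0.3071, 0.0787; sum = 0.385827.
I averages over the q = 2 poor units only: 0.385827 / 2 = 0.193.

0.193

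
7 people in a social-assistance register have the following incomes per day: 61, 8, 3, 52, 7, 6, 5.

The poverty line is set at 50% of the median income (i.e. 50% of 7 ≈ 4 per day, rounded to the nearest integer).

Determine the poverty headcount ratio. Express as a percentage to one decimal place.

1 of the 7 people have income below 4.
H = 1/7 = 14.3%.

14.3%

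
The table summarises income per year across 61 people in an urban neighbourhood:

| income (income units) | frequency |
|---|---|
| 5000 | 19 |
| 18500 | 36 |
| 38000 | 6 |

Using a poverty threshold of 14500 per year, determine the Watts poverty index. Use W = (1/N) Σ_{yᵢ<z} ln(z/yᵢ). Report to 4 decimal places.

0.3316

Poor units: 19×5000 (q = 19 of N = 61).
Log gaps: ln(14500/5000) = 1.0647 (×19).
W = 20.229504 / 61 = 0.3316.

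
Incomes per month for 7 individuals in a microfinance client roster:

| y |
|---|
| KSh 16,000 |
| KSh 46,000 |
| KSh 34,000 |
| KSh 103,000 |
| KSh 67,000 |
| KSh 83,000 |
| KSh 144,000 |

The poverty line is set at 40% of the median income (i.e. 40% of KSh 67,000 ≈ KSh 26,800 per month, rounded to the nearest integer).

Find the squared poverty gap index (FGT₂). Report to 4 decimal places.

Below z: KSh 16,000 (q = 1 of N = 7).
Shortfall ratios: (26800−16000)/26800 = 0.4030.
Squared: 0.1624.
Sum = 0.162397; P₂ = 0.162397 / 7 = 0.0232.

0.0232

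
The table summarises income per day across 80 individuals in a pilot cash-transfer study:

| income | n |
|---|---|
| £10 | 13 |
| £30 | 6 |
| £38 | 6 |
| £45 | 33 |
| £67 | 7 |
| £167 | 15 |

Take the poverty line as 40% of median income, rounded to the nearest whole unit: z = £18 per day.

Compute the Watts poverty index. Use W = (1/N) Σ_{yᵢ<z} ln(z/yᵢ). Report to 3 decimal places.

Poor units: 13×£10 (q = 13 of N = 80).
Log shortfalls: ln(18/10) = 0.5878 (×13).
W = 7.641227 / 80 = 0.096.

0.096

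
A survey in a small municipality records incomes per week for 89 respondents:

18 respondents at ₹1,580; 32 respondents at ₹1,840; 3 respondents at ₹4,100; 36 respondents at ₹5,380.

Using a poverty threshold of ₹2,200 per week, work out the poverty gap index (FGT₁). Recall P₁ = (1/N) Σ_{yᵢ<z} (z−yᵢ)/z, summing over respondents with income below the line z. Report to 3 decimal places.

Below the line: 18×₹1,580, 32×₹1,840 (q = 50 of N = 89).
Shortfall ratios: (2200−1580)/2200 = 0.2818 (×18); (2200−1840)/2200 = 0.1636 (×32).
Sum of shortfalls = 10.309091; P₁ averages over all N: 10.309091 / 89 = 0.116.

0.116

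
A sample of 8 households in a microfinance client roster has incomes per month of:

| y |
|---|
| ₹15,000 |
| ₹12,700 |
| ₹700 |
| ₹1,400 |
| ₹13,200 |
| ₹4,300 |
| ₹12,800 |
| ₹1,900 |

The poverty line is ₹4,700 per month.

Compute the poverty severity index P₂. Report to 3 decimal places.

Incomes under z: ₹700, ₹1,400, ₹1,900, ₹4,300 (q = 4 of N = 8).
Gap ratios (z−y)/z: (4700−700)/4700 = 0.8511; (4700−1400)/4700 = 0.7021; (4700−1900)/4700 = 0.5957; (4700−4300)/4700 = 0.0851.
Squared: 0.7243; 0.4930; 0.3549; 0.0072.
Sum = 1.579448; P₂ = 1.579448 / 8 = 0.197.

0.197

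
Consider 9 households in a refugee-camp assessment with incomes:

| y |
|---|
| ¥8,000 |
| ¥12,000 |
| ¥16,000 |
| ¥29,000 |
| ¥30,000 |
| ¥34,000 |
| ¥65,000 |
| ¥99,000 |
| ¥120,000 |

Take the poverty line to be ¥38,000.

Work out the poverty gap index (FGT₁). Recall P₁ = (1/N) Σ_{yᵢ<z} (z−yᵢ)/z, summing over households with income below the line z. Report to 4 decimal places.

Below the line: ¥8,000, ¥12,000, ¥16,000, ¥29,000, ¥30,000, ¥34,000 (q = 6 of N = 9).
Normalized shortfalls: (38000−8000)/38000 = 0.7895; (38000−12000)/38000 = 0.6842; (38000−16000)/38000 = 0.5789; (38000−29000)/38000 = 0.2368; (38000−30000)/38000 = 0.2105; (38000−34000)/38000 = 0.1053.
Σ = 2.605263. Dividing by the full population N = 9 gives P₁ = 0.2895.

0.2895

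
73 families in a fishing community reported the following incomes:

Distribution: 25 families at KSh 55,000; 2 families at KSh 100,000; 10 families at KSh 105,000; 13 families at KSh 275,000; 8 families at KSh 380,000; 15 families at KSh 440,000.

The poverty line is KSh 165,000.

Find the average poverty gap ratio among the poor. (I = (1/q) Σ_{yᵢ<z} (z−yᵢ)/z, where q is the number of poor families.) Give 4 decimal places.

Poor units: 25×KSh 55,000, 2×KSh 100,000, 10×KSh 105,000 (q = 37 of N = 73).
Relative gaps: 0.6667 (×25), 0.3939 (×2), 0.3636 (×10); sum = 21.090909.
I averages over the q = 37 poor units only: 21.090909 / 37 = 0.5700.

0.5700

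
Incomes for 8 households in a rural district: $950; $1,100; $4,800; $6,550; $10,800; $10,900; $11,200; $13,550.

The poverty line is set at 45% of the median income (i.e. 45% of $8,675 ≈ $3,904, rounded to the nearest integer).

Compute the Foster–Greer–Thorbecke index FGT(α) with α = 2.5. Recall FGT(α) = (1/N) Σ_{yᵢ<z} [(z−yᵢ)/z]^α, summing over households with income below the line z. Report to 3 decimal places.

Incomes under z: $950, $1,100 (q = 2 of N = 8).
Normalized shortfalls: (3904−950)/3904 = 0.7567; (3904−1100)/3904 = 0.7182.
Raised to α = 2.5: 0.49803; 0.43719.
Sum = 0.935216; FGT(2.5) = 0.935216 / 8 = 0.117.

0.117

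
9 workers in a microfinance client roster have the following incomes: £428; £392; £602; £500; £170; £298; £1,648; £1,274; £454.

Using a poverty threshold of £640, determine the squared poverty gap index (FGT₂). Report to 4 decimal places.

Below z: £170, £298, £392, £428, £454, £500, £602 (q = 7 of N = 9).
Shortfall ratios: (640−170)/640 = 0.7344; (640−298)/640 = 0.5344; (640−392)/640 = 0.3875; (640−428)/640 = 0.3312; (640−454)/640 = 0.2906; (640−500)/640 = 0.2188; (640−602)/640 = 0.0594.
Squared: 0.5393; 0.2856; 0.1502; 0.1097; 0.0845; 0.0479; 0.0035.
Sum = 1.220586; P₂ = 1.220586 / 9 = 0.1356.

0.1356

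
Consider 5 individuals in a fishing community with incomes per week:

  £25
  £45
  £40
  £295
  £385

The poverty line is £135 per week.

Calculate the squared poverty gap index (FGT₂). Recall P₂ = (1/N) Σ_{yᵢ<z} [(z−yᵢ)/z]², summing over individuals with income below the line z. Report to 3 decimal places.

0.321

Below the line: £25, £40, £45 (q = 3 of N = 5).
Gap ratios (z−y)/z: (135−25)/135 = 0.8148; (135−40)/135 = 0.7037; (135−45)/135 = 0.6667.
Squared: 0.6639; 0.4952; 0.4444.
Sum = 1.603567; P₂ = 1.603567 / 5 = 0.321.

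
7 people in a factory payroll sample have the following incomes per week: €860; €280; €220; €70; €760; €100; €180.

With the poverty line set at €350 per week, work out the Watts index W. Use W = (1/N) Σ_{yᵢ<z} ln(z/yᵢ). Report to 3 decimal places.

Below the line: €70, €100, €180, €220, €280 (q = 5 of N = 7).
ln(z/y) terms: ln(350/70) = 1.6094; ln(350/100) = 1.2528; ln(350/180) = 0.6650; ln(350/220) = 0.4643; ln(350/280) = 0.2231.
W = 4.214626 / 7 = 0.602.

0.602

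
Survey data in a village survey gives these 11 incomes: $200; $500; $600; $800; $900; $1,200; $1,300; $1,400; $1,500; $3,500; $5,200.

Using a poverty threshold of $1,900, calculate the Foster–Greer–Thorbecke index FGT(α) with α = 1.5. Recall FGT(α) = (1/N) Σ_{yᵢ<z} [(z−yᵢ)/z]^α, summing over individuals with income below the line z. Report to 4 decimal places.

0.3182

Poor units: $200, $500, $600, $800, $900, $1,200, $1,300, $1,400, $1,500 (q = 9 of N = 11).
Shortfall ratios: (1900−200)/1900 = 0.8947; (1900−500)/1900 = 0.7368; (1900−600)/1900 = 0.6842; (1900−800)/1900 = 0.5789; (1900−900)/1900 = 0.5263; (1900−1200)/1900 = 0.3684; (1900−1300)/1900 = 0.3158; (1900−1400)/1900 = 0.2632; (1900−1500)/1900 = 0.2105.
Raised to α = 1.5: 0.84634; 0.63250; 0.56596; 0.44051; 0.38183; 0.22362; 0.17746; 0.13500; 0.09660.
Sum = 3.499814; FGT(1.5) = 3.499814 / 11 = 0.3182.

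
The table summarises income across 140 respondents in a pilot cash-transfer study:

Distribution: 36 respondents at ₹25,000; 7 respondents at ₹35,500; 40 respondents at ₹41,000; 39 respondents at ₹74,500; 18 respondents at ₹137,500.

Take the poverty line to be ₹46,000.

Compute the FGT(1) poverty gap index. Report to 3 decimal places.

0.160

Incomes under z: 36×₹25,000, 7×₹35,500, 40×₹41,000 (q = 83 of N = 140).
Relative gaps: (46000−25000)/46000 = 0.4565 (×36); (46000−35500)/46000 = 0.2283 (×7); (46000−41000)/46000 = 0.1087 (×40).
Sum of shortfalls = 22.380435; P₁ averages over all N: 22.380435 / 140 = 0.160.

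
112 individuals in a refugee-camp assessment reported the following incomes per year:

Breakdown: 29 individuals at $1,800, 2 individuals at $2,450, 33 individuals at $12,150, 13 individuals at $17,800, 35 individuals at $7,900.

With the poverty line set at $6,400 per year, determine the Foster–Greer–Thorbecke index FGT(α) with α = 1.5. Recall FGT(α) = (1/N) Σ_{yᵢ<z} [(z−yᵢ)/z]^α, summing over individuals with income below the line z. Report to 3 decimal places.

Below z: 29×$1,800, 2×$2,450 (q = 31 of N = 112).
Normalized shortfalls: (6400−1800)/6400 = 0.7188 (×29); (6400−2450)/6400 = 0.6172 (×2).
Raised to α = 1.5: 0.60935 (×29); 0.48487 (×2).
Sum = 18.640890; FGT(1.5) = 18.640890 / 112 = 0.166.

0.166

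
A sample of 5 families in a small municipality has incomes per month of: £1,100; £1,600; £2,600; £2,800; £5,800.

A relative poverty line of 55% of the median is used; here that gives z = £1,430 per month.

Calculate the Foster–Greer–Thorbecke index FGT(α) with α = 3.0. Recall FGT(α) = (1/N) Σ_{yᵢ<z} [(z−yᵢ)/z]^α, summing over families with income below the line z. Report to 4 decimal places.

Below the line: £1,100 (q = 1 of N = 5).
Relative gaps: (1430−1100)/1430 = 0.2308.
Raised to α = 3.0: 0.01229.
Sum = 0.012289; FGT(3.0) = 0.012289 / 5 = 0.0025.

0.0025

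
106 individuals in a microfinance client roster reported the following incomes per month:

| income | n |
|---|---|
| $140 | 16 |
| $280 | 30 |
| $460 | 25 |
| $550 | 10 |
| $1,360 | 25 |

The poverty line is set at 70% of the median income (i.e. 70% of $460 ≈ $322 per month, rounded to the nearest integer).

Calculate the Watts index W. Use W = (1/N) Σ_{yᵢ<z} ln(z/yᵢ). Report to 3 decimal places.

0.165

Below z: 16×$140, 30×$280 (q = 46 of N = 106).
Log gaps: ln(322/140) = 0.8329 (×16); ln(322/280) = 0.1398 (×30).
W = 17.519404 / 106 = 0.165.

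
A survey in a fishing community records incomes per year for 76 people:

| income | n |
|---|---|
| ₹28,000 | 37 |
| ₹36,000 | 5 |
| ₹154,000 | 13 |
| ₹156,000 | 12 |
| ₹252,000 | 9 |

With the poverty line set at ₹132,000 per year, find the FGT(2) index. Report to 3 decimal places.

0.337

Below z: 37×₹28,000, 5×₹36,000 (q = 42 of N = 76).
Gap ratios (z−y)/z: (132000−28000)/132000 = 0.7879 (×37); (132000−36000)/132000 = 0.7273 (×5).
Squared: 0.6208 (×37); 0.5289 (×5).
Sum = 25.612489; P₂ = 25.612489 / 76 = 0.337.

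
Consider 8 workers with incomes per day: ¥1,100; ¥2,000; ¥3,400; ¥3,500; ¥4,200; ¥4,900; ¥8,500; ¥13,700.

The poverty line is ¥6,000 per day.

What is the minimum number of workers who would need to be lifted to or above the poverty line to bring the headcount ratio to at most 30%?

4

6 of the 8 workers are poor, so H = 6/8 = 0.750.
A headcount ratio of at most 30% allows at most ⌊0.30 × 8⌋ = 2 poor workers.
So at least 6 − 2 = 4 must be lifted.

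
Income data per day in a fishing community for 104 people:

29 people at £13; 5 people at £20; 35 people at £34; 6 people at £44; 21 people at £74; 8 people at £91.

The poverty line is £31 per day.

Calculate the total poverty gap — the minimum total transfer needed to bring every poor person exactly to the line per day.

Below z: 29×£13, 5×£20 (q = 34 of N = 104).
Individual gaps: 29×(31−13) = 522; 5×(31−20) = 55.
Aggregate gap = £577.

£577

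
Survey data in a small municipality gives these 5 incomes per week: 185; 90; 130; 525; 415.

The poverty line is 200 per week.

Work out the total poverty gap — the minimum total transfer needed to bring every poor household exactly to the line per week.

Below z: 90, 130, 185 (q = 3 of N = 5).
Individual gaps: 200−90 = 110; 200−130 = 70; 200−185 = 15.
Aggregate gap = 195.

195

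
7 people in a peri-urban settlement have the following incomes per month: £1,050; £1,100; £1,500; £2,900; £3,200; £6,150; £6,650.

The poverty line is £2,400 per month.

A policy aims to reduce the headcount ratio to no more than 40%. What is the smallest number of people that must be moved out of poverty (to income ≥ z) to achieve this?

1

3 of the 7 people are poor, so H = 3/7 = 0.429.
A headcount ratio of at most 40% allows at most ⌊0.40 × 7⌋ = 2 poor people.
So at least 3 − 2 = 1 must be lifted.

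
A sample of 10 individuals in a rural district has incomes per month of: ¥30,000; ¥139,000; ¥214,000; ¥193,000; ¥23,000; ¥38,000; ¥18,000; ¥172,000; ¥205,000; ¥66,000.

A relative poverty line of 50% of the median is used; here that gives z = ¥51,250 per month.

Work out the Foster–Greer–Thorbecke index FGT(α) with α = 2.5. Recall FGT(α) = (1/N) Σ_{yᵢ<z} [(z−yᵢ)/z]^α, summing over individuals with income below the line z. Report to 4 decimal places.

Below z: ¥18,000, ¥23,000, ¥30,000, ¥38,000 (q = 4 of N = 10).
Relative gaps: (51250−18000)/51250 = 0.6488; (51250−23000)/51250 = 0.5512; (51250−30000)/51250 = 0.4146; (51250−38000)/51250 = 0.2585.
Raised to α = 2.5: 0.33903; 0.22559; 0.11070; 0.03399.
Sum = 0.709311; FGT(2.5) = 0.709311 / 10 = 0.0709.

0.0709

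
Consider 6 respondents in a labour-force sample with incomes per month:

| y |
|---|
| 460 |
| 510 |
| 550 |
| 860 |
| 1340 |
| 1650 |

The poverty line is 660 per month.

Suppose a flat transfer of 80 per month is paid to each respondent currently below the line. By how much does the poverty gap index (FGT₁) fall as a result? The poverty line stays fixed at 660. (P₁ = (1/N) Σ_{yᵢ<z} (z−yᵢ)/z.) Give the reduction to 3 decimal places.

Before: below the line — 460, 510, 550; poverty gap index (FGT₁) = 0.11616.
After the 80 transfer: below the line — 540, 590, 630; poverty gap index (FGT₁) = 0.05556.
Reduction = 0.11616 − 0.05556 = 0.061.

0.061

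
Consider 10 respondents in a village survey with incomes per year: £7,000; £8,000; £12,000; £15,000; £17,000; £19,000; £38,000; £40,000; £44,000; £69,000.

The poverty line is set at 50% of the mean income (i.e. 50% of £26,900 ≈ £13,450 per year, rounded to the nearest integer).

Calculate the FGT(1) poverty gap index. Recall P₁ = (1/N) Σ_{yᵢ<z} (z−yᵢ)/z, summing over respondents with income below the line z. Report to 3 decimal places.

0.099

Below z: £7,000, £8,000, £12,000 (q = 3 of N = 10).
Shortfall ratios: (13450−7000)/13450 = 0.4796; (13450−8000)/13450 = 0.4052; (13450−12000)/13450 = 0.1078.
Sum of shortfalls = 0.992565; P₁ averages over all N: 0.992565 / 10 = 0.099.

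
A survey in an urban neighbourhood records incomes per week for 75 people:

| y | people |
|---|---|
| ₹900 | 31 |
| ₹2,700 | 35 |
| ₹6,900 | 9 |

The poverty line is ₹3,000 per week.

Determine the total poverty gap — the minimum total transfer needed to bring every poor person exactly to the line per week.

₹75,600

Incomes under z: 31×₹900, 35×₹2,700 (q = 66 of N = 75).
Individual gaps: 31×(3000−900) = 65100; 35×(3000−2700) = 10500.
Aggregate gap = ₹75,600.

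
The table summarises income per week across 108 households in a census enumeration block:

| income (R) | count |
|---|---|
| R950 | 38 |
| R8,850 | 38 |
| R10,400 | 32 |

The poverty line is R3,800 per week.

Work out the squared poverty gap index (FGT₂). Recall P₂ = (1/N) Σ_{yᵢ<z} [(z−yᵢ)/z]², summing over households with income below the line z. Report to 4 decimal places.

Below the line: 38×R950 (q = 38 of N = 108).
Relative gaps: (3800−950)/3800 = 0.7500 (×38).
Squared: 0.5625 (×38).
Sum = 21.375000; P₂ = 21.375000 / 108 = 0.1979.

0.1979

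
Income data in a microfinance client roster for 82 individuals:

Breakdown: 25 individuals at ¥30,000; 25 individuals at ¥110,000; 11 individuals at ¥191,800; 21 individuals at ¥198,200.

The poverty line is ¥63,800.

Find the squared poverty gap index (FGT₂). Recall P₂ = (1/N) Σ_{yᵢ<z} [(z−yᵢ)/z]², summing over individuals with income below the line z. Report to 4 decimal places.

Below z: 25×¥30,000 (q = 25 of N = 82).
Shortfall ratios: (63800−30000)/63800 = 0.5298 (×25).
Squared: 0.2807 (×25).
Sum = 7.016686; P₂ = 7.016686 / 82 = 0.0856.

0.0856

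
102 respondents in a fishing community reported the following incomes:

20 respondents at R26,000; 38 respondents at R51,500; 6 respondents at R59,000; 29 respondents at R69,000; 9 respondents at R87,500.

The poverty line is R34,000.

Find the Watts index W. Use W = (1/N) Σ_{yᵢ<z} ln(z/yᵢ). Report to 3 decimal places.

0.053

Below z: 20×R26,000 (q = 20 of N = 102).
Log gaps: ln(34000/26000) = 0.2683 (×20).
W = 5.365280 / 102 = 0.053.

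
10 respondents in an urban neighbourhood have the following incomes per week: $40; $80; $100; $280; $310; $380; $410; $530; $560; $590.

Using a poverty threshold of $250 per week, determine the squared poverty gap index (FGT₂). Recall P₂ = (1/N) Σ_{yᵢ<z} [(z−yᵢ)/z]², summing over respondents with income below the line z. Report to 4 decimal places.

0.1528

Below the line: $40, $80, $100 (q = 3 of N = 10).
Gap ratios (z−y)/z: (250−40)/250 = 0.8400; (250−80)/250 = 0.6800; (250−100)/250 = 0.6000.
Squared: 0.7056; 0.4624; 0.3600.
Sum = 1.528000; P₂ = 1.528000 / 10 = 0.1528.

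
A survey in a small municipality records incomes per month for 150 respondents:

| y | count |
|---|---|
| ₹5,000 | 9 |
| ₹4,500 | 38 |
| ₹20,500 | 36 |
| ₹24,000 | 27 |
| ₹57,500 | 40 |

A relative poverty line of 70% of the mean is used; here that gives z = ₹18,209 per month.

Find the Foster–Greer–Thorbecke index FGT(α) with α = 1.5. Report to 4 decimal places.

Incomes under z: 38×₹4,500, 9×₹5,000 (q = 47 of N = 150).
Gap ratios (z−y)/z: (18209−4500)/18209 = 0.7529 (×38); (18209−5000)/18209 = 0.7254 (×9).
Raised to α = 1.5: 0.65325 (×38); 0.61784 (×9).
Sum = 30.384063; FGT(1.5) = 30.384063 / 150 = 0.2026.

0.2026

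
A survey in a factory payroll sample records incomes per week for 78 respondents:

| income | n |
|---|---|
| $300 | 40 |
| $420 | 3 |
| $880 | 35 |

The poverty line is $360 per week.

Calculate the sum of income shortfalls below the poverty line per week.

$2,400

Incomes under z: 40×$300 (q = 40 of N = 78).
Individual gaps: 40×(360−300) = 2400.
Aggregate gap = $2,400.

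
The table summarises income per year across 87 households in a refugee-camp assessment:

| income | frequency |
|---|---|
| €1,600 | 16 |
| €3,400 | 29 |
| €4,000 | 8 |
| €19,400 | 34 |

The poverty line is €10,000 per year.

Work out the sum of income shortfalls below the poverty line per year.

Incomes under z: 16×€1,600, 29×€3,400, 8×€4,000 (q = 53 of N = 87).
Individual gaps: 16×(10000−1600) = 134400; 29×(10000−3400) = 191400; 8×(10000−4000) = 48000.
Aggregate gap = €373,800.

€373,800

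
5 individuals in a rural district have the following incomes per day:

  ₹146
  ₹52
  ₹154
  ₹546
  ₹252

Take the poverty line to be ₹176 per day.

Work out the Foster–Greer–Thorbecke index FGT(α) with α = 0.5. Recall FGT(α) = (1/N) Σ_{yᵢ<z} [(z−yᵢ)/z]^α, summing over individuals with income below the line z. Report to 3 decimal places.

Incomes under z: ₹52, ₹146, ₹154 (q = 3 of N = 5).
Shortfall ratios: (176−52)/176 = 0.7045; (176−146)/176 = 0.1705; (176−154)/176 = 0.1250.
Raised to α = 0.5: 0.83937; 0.41286; 0.35355.
Sum = 1.605787; FGT(0.5) = 1.605787 / 5 = 0.321.

0.321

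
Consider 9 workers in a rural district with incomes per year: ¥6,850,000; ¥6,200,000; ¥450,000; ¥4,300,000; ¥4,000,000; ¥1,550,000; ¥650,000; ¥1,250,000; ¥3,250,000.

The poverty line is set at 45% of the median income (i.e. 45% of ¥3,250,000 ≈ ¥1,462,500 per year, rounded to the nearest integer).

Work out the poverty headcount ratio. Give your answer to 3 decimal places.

3 of the 9 workers have income below ¥1,462,500.
H = 3/9 = 0.333.

0.333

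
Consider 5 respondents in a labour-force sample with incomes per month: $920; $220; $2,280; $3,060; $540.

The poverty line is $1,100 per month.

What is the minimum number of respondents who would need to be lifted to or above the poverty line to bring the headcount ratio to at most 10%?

3

3 of the 5 respondents are poor, so H = 3/5 = 0.600.
A headcount ratio of at most 10% allows at most ⌊0.10 × 5⌋ = 0 poor respondents.
So at least 3 − 0 = 3 must be lifted.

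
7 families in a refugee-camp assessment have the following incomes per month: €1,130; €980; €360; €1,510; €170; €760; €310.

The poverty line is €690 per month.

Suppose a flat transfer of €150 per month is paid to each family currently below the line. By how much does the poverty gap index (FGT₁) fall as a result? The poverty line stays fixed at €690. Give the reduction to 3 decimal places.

Before: below the line — €170, €310, €360; poverty gap index (FGT₁) = 0.25466.
After the €150 transfer: below the line — €320, €460, €510; poverty gap index (FGT₁) = 0.16149.
Reduction = 0.25466 − 0.16149 = 0.093.

0.093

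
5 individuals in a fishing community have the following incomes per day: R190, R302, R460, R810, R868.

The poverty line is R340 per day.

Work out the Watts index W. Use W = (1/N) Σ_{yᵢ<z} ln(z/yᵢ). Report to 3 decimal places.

Incomes under z: R190, R302 (q = 2 of N = 5).
Log gaps: ln(340/190) = 0.5819; ln(340/302) = 0.1185.
W = 0.700440 / 5 = 0.140.

0.140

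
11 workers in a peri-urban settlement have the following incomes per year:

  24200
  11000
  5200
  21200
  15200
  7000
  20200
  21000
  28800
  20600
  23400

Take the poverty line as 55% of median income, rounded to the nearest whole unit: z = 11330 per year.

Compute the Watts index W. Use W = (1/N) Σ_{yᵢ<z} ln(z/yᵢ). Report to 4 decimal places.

0.1173

Incomes under z: 5200, 7000, 11000 (q = 3 of N = 11).
ln(z/y) terms: ln(11330/5200) = 0.7788; ln(11330/7000) = 0.4815; ln(11330/11000) = 0.0296.
W = 1.289898 / 11 = 0.1173.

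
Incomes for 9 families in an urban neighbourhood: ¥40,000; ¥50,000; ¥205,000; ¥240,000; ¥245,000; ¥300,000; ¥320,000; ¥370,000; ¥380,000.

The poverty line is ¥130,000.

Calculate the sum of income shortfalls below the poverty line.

¥170,000

Below the line: ¥40,000, ¥50,000 (q = 2 of N = 9).
Individual gaps: 130000−40000 = 90000; 130000−50000 = 80000.
Aggregate gap = ¥170,000.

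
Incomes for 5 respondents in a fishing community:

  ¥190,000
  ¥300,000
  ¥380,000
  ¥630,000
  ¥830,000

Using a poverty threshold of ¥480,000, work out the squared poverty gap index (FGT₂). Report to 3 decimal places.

Below z: ¥190,000, ¥300,000, ¥380,000 (q = 3 of N = 5).
Gap ratios (z−y)/z: (480000−190000)/480000 = 0.6042; (480000−300000)/480000 = 0.3750; (480000−380000)/480000 = 0.2083.
Squared: 0.3650; 0.1406; 0.0434.
Sum = 0.549045; P₂ = 0.549045 / 5 = 0.110.

0.110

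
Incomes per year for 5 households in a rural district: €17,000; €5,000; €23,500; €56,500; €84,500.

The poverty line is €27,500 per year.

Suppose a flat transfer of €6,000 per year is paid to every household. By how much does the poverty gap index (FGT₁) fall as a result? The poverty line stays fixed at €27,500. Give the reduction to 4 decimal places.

0.1164

Before: below the line — €5,000, €17,000, €23,500; poverty gap index (FGT₁) = 0.269091.
After the €6,000 transfer: below the line — €11,000, €23,000; poverty gap index (FGT₁) = 0.152727.
Reduction = 0.269091 − 0.152727 = 0.1164.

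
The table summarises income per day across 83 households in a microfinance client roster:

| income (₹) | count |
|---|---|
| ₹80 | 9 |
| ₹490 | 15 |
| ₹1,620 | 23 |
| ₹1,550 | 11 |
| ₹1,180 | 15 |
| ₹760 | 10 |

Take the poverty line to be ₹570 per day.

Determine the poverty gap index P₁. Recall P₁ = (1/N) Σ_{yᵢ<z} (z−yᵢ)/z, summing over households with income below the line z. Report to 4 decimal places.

0.1186

Poor units: 9×₹80, 15×₹490 (q = 24 of N = 83).
Gap ratios (z−y)/z: (570−80)/570 = 0.8596 (×9); (570−490)/570 = 0.1404 (×15).
Σ = 9.842105. Dividing by the full population N = 83 gives P₁ = 0.1186.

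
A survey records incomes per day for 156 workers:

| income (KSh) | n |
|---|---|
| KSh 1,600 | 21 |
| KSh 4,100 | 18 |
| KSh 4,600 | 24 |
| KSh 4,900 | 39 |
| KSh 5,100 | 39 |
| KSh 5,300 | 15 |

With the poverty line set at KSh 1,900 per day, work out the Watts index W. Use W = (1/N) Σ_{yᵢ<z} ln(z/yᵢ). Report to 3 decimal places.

0.023

Poor units: 21×KSh 1,600 (q = 21 of N = 156).
Log gaps: ln(1900/1600) = 0.1719 (×21).
W = 3.608855 / 156 = 0.023.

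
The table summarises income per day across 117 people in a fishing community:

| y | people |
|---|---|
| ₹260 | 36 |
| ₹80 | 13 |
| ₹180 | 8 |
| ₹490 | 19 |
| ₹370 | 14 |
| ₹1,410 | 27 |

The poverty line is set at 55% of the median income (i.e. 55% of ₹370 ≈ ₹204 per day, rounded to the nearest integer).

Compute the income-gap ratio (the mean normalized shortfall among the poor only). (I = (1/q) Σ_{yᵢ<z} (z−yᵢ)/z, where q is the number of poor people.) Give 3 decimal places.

Below the line: 13×₹80, 8×₹180 (q = 21 of N = 117).
Relative gaps: 0.6078 (×13), 0.1176 (×8); sum = 8.843137.
The income-gap ratio divides by q (the poor only): 8.843137 / 21 = 0.421.

0.421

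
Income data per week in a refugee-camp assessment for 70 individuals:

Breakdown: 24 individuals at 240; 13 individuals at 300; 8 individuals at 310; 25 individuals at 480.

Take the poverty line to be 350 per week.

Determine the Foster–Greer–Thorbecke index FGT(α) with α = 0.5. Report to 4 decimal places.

Poor units: 24×240, 13×300, 8×310 (q = 45 of N = 70).
Shortfall ratios: (350−240)/350 = 0.3143 (×24); (350−300)/350 = 0.1429 (×13); (350−310)/350 = 0.1143 (×8).
Raised to α = 0.5: 0.56061 (×24); 0.37796 (×13); 0.33806 (×8).
Sum = 21.072718; FGT(0.5) = 21.072718 / 70 = 0.3010.

0.3010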